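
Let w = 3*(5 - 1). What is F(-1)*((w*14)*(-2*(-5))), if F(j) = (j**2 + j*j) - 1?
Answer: 1680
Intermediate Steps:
F(j) = -1 + 2*j**2 (F(j) = (j**2 + j**2) - 1 = 2*j**2 - 1 = -1 + 2*j**2)
w = 12 (w = 3*4 = 12)
F(-1)*((w*14)*(-2*(-5))) = (-1 + 2*(-1)**2)*((12*14)*(-2*(-5))) = (-1 + 2*1)*(168*10) = (-1 + 2)*1680 = 1*1680 = 1680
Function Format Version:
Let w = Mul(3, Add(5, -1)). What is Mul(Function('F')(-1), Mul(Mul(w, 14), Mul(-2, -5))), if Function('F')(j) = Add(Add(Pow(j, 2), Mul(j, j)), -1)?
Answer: 1680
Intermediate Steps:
Function('F')(j) = Add(-1, Mul(2, Pow(j, 2))) (Function('F')(j) = Add(Add(Pow(j, 2), Pow(j, 2)), -1) = Add(Mul(2, Pow(j, 2)), -1) = Add(-1, Mul(2, Pow(j, 2))))
w = 12 (w = Mul(3, 4) = 12)
Mul(Function('F')(-1), Mul(Mul(w, 14), Mul(-2, -5))) = Mul(Add(-1, Mul(2, Pow(-1, 2))), Mul(Mul(12, 14), Mul(-2, -5))) = Mul(Add(-1, Mul(2, 1)), Mul(168, 10)) = Mul(Add(-1, 2), 1680) = Mul(1, 1680) = 1680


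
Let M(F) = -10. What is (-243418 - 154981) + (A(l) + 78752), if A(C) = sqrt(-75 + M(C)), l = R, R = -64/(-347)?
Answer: -319647 + I*sqrt(85) ≈ -3.1965e+5 + 9.2195*I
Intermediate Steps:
R = 64/347 (R = -64*(-1/347) = 64/347 ≈ 0.18444)
l = 64/347 ≈ 0.18444
A(C) = I*sqrt(85) (A(C) = sqrt(-75 - 10) = sqrt(-85) = I*sqrt(85))
(-243418 - 154981) + (A(l) + 78752) = (-243418 - 154981) + (I*sqrt(85) + 78752) = -398399 + (78752 + I*sqrt(85)) = -319647 + I*sqrt(85)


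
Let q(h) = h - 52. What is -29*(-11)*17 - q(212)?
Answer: 5263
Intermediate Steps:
q(h) = -52 + h
-29*(-11)*17 - q(212) = -29*(-11)*17 - (-52 + 212) = 319*17 - 1*160 = 5423 - 160 = 5263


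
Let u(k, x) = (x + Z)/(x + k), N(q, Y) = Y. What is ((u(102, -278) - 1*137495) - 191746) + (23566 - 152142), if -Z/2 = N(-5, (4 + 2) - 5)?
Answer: -10071939/22 ≈ -4.5782e+5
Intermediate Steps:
Z = -2 (Z = -2*((4 + 2) - 5) = -2*(6 - 5) = -2*1 = -2)
u(k, x) = (-2 + x)/(k + x) (u(k, x) = (x - 2)/(x + k) = (-2 + x)/(k + x))
((u(102, -278) - 1*137495) - 191746) + (23566 - 152142) = (((-2 - 278)/(102 - 278) - 1*137495) - 191746) + (23566 - 152142) = ((-280/(-176) - 137495) - 191746) - 128576 = ((-1/176*(-280) - 137495) - 191746) - 128576 = ((35/22 - 137495) - 191746) - 128576 = (-3024855/22 - 191746) - 128576 = -7243267/22 - 128576 = -10071939/22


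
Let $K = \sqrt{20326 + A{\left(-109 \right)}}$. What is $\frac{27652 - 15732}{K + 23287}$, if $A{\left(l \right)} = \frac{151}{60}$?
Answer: $\frac{574305600}{1121925601} - \frac{23840 \sqrt{18295665}}{32535842429} \approx 0.50876$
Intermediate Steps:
$A{\left(l \right)} = \frac{151}{60}$ ($A{\left(l \right)} = 151 \cdot \frac{1}{60} = \frac{151}{60}$)
$K = \frac{\sqrt{18295665}}{30}$ ($K = \sqrt{20326 + \frac{151}{60}} = \sqrt{\frac{1219711}{60}} = \frac{\sqrt{18295665}}{30} \approx 142.58$)
$\frac{27652 - 15732}{K + 23287} = \frac{27652 - 15732}{\frac{\sqrt{18295665}}{30} + 23287} = \frac{11920}{23287 + \frac{\sqrt{18295665}}{30}}$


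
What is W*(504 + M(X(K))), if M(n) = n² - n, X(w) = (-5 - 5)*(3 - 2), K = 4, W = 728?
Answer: 446992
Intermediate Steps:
X(w) = -10 (X(w) = -10*1 = -10)
W*(504 + M(X(K))) = 728*(504 - 10*(-1 - 10)) = 728*(504 - 10*(-11)) = 728*(504 + 110) = 728*614 = 446992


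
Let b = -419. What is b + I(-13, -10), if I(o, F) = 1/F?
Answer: -4191/10 ≈ -419.10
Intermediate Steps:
b + I(-13, -10) = -419 + 1/(-10) = -419 - ⅒ = -4191/10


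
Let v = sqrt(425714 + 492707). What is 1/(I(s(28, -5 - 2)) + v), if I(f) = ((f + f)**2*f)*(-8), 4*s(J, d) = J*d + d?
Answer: 2390122/9997195031235 - 4*sqrt(918421)/69980365218645 ≈ 2.3902e-7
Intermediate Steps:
v = sqrt(918421) ≈ 958.34
s(J, d) = d/4 + J*d/4 (s(J, d) = (J*d + d)/4 = (d + J*d)/4 = d/4 + J*d/4)
I(f) = -32*f**3 (I(f) = ((2*f)**2*f)*(-8) = ((4*f**2)*f)*(-8) = (4*f**3)*(-8) = -32*f**3)
1/(I(s(28, -5 - 2)) + v) = 1/(-32*(1 + 28)**3*(-5 - 2)**3/64 + sqrt(918421)) = 1/(-32*((1/4)*(-7)*29)**3 + sqrt(918421)) = 1/(-32*(-203/4)**3 + sqrt(918421)) = 1/(-32*(-8365427/64) + sqrt(918421)) = 1/(8365427/2 + sqrt(918421))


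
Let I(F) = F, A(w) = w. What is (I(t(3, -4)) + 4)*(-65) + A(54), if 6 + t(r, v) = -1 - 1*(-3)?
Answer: 54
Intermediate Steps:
t(r, v) = -4 (t(r, v) = -6 + (-1 - 1*(-3)) = -6 + (-1 + 3) = -6 + 2 = -4)
(I(t(3, -4)) + 4)*(-65) + A(54) = (-4 + 4)*(-65) + 54 = 0*(-65) + 54 = 0 + 54 = 54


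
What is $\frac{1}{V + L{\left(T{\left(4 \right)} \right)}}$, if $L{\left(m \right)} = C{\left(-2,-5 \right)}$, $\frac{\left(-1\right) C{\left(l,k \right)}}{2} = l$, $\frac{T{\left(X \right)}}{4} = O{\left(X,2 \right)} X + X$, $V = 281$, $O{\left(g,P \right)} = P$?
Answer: $\frac{1}{285} \approx 0.0035088$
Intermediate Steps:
$T{\left(X \right)} = 12 X$ ($T{\left(X \right)} = 4 \left(2 X + X\right) = 4 \cdot 3 X = 12 X$)
$C{\left(l,k \right)} = - 2 l$
$L{\left(m \right)} = 4$ ($L{\left(m \right)} = \left(-2\right) \left(-2\right) = 4$)
$\frac{1}{V + L{\left(T{\left(4 \right)} \right)}} = \frac{1}{281 + 4} = \frac{1}{285}$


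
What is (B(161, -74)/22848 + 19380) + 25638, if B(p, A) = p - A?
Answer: 1028571499/22848 ≈ 45018.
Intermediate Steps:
(B(161, -74)/22848 + 19380) + 25638 = ((161 - 1*(-74))/22848 + 19380) + 25638 = ((161 + 74)*(1/22848) + 19380) + 25638 = (235*(1/22848) + 19380) + 25638 = (235/22848 + 19380) + 25638 = 442794475/22848 + 25638 = 1028571499/22848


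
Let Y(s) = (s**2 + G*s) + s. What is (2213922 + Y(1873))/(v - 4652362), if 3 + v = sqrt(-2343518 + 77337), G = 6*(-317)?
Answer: -5027992297735/10822251179703 - 1080739*I*sqrt(2266181)/10822251179703 ≈ -0.4646 - 0.00015033*I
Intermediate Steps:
G = -1902
v = -3 + I*sqrt(2266181) (v = -3 + sqrt(-2343518 + 77337) = -3 + sqrt(-2266181) = -3 + I*sqrt(2266181) ≈ -3.0 + 1505.4*I)
Y(s) = s**2 - 1901*s (Y(s) = (s**2 - 1902*s) + s = s**2 - 1901*s)
(2213922 + Y(1873))/(v - 4652362) = (2213922 + 1873*(-1901 + 1873))/((-3 + I*sqrt(2266181)) - 4652362) = (2213922 + 1873*(-28))/(-4652365 + I*sqrt(2266181)) = (2213922 - 52444)/(-4652365 + I*sqrt(2266181)) = 2161478/(-4652365 + I*sqrt(2266181))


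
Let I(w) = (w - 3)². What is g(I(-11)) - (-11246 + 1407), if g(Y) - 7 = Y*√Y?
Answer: 12590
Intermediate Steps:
I(w) = (-3 + w)²
g(Y) = 7 + Y^(3/2) (g(Y) = 7 + Y*√Y = 7 + Y^(3/2))
g(I(-11)) - (-11246 + 1407) = (7 + ((-3 - 11)²)^(3/2)) - (-11246 + 1407) = (7 + ((-14)²)^(3/2)) - 1*(-9839) = (7 + 196^(3/2)) + 9839 = (7 + 2744) + 9839 = 2751 + 9839 = 12590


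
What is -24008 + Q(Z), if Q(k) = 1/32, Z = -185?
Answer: -768255/32 ≈ -24008.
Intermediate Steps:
Q(k) = 1/32
-24008 + Q(Z) = -24008 + 1/32 = -768255/32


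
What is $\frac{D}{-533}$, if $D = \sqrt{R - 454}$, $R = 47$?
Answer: $- \frac{i \sqrt{407}}{533} \approx - 0.03785 i$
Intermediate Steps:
$D = i \sqrt{407}$ ($D = \sqrt{47 - 454} = \sqrt{-407} = i \sqrt{407} \approx 20.174 i$)
$\frac{D}{-533} = \frac{i \sqrt{407}}{-533} = i \sqrt{407} \left(- \frac{1}{533}\right) = - \frac{i \sqrt{407}}{533}$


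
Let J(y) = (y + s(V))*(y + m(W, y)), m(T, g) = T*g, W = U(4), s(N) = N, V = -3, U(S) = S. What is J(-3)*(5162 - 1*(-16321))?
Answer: 1933470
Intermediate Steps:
W = 4
J(y) = 5*y*(-3 + y) (J(y) = (y - 3)*(y + 4*y) = (-3 + y)*(5*y) = 5*y*(-3 + y))
J(-3)*(5162 - 1*(-16321)) = (5*(-3)*(-3 - 3))*(5162 - 1*(-16321)) = (5*(-3)*(-6))*(5162 + 16321) = 90*21483 = 1933470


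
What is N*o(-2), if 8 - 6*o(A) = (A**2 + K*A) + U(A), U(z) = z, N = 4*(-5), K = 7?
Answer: -200/3 ≈ -66.667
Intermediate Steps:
N = -20
o(A) = 4/3 - 4*A/3 - A**2/6 (o(A) = 4/3 - ((A**2 + 7*A) + A)/6 = 4/3 - (A**2 + 8*A)/6 = 4/3 + (-4*A/3 - A**2/6) = 4/3 - 4*A/3 - A**2/6)
N*o(-2) = -20*(4/3 - 4/3*(-2) - 1/6*(-2)**2) = -20*(4/3 + 8/3 - 1/6*4) = -20*(4/3 + 8/3 - 2/3) = -20*10/3 = -200/3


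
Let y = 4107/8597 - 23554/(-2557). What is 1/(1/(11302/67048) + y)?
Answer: 124223271379/1940578951583 ≈ 0.064013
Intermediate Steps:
y = 212995337/21982529 (y = 4107*(1/8597) - 23554*(-1/2557) = 4107/8597 + 23554/2557 = 212995337/21982529 ≈ 9.6893)
1/(1/(11302/67048) + y) = 1/(1/(11302/67048) + 212995337/21982529) = 1/(1/(11302*(1/67048)) + 212995337/21982529) = 1/(1/(5651/33524) + 212995337/21982529) = 1/(33524/5651 + 212995337/21982529) = 1/(1940578951583/124223271379) = 124223271379/1940578951583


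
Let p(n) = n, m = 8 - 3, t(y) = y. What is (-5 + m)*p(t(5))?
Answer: 0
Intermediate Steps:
m = 5
(-5 + m)*p(t(5)) = (-5 + 5)*5 = 0*5 = 0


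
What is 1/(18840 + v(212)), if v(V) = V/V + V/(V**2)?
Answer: 212/3994293 ≈ 5.3076e-5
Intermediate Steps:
v(V) = 1 + 1/V (v(V) = 1 + V/V**2 = 1 + 1/V)
1/(18840 + v(212)) = 1/(18840 + (1 + 212)/212) = 1/(18840 + (1/212)*213) = 1/(18840 + 213/212) = 1/(3994293/212) = 212/3994293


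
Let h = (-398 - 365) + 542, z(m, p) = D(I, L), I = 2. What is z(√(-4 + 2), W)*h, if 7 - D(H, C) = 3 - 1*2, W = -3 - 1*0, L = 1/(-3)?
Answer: -1326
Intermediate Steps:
L = -⅓ ≈ -0.33333
W = -3 (W = -3 + 0 = -3)
D(H, C) = 6 (D(H, C) = 7 - (3 - 1*2) = 7 - (3 - 2) = 7 - 1*1 = 7 - 1 = 6)
z(m, p) = 6
h = -221 (h = -763 + 542 = -221)
z(√(-4 + 2), W)*h = 6*(-221) = -1326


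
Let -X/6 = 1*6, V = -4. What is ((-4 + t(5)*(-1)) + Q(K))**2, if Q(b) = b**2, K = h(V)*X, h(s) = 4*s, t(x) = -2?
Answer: 110073987076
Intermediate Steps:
X = -36 (X = -6*6 = -36)
K = 576 (K = (4*(-4))*(-36) = -16*(-36) = 576)
((-4 + t(5)*(-1)) + Q(K))**2 = ((-4 - 2*(-1)) + 576**2)**2 = ((-4 + 2) + 331776)**2 = (-2 + 331776)**2 = 331774**2 = 110073987076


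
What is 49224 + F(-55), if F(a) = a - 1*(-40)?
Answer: 49209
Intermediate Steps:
F(a) = 40 + a (F(a) = a + 40 = 40 + a)
49224 + F(-55) = 49224 + (40 - 55) = 49224 - 15 = 49209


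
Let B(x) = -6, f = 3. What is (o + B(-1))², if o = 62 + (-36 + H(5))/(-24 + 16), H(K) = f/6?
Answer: 935089/256 ≈ 3652.7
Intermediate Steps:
H(K) = ½ (H(K) = 3/6 = 3*(⅙) = ½)
o = 1063/16 (o = 62 + (-36 + ½)/(-24 + 16) = 62 - 71/2/(-8) = 62 - 71/2*(-⅛) = 62 + 71/16 = 1063/16 ≈ 66.438)
(o + B(-1))² = (1063/16 - 6)² = (967/16)² = 935089/256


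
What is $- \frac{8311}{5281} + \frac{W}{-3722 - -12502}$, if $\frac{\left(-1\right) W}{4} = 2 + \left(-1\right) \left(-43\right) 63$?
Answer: $- \frac{32559436}{11591795} \approx -2.8088$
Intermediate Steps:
$W = -10844$ ($W = - 4 \left(2 + \left(-1\right) \left(-43\right) 63\right) = - 4 \left(2 + 43 \cdot 63\right) = - 4 \left(2 + 2709\right) = \left(-4\right) 2711 = -10844$)
$- \frac{8311}{5281} + \frac{W}{-3722 - -12502} = - \frac{8311}{5281} - \frac{10844}{-3722 - -12502} = \left(-8311\right) \frac{1}{5281} - \frac{10844}{-3722 + 12502} = - \frac{8311}{5281} - \frac{10844}{8780} = - \frac{8311}{5281} - \frac{2711}{2195} = - \frac{32559436}{11591795}$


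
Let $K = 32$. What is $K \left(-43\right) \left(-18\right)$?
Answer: $24768$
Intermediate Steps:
$K \left(-43\right) \left(-18\right) = 32 \left(-43\right) \left(-18\right) = \left(-1376\right) \left(-18\right) = 24768$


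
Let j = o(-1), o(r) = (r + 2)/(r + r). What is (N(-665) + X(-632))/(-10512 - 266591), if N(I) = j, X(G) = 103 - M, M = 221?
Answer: 237/554206 ≈ 0.00042764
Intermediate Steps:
X(G) = -118 (X(G) = 103 - 1*221 = 103 - 221 = -118)
o(r) = (2 + r)/(2*r) (o(r) = (2 + r)/((2*r)) = (2 + r)*(1/(2*r)) = (2 + r)/(2*r))
j = -1/2 (j = (1/2)*(2 - 1)/(-1) = (1/2)*(-1)*1 = -1/2 ≈ -0.50000)
N(I) = -1/2
(N(-665) + X(-632))/(-10512 - 266591) = (-1/2 - 118)/(-10512 - 266591) = -237/2/(-277103) = -237/2*(-1/277103) = 237/554206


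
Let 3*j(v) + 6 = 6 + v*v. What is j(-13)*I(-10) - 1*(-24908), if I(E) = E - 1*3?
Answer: 72527/3 ≈ 24176.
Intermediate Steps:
I(E) = -3 + E (I(E) = E - 3 = -3 + E)
j(v) = v**2/3 (j(v) = -2 + (6 + v*v)/3 = -2 + (6 + v**2)/3 = -2 + (2 + v**2/3) = v**2/3)
j(-13)*I(-10) - 1*(-24908) = ((1/3)*(-13)**2)*(-3 - 10) - 1*(-24908) = ((1/3)*169)*(-13) + 24908 = (169/3)*(-13) + 24908 = -2197/3 + 24908 = 72527/3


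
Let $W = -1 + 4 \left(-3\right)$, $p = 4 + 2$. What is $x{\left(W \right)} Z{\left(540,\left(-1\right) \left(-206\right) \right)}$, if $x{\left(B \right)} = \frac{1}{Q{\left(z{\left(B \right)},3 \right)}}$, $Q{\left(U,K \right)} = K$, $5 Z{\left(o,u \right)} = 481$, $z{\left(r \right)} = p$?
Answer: $\frac{481}{15} \approx 32.067$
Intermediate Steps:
$p = 6$
$z{\left(r \right)} = 6$
$Z{\left(o,u \right)} = \frac{481}{5}$ ($Z{\left(o,u \right)} = \frac{1}{5} \cdot 481 = \frac{481}{5}$)
$W = -13$ ($W = -1 - 12 = -13$)
$x{\left(B \right)} = \frac{1}{3}$
$x{\left(W \right)} Z{\left(540,\left(-1\right) \left(-206\right) \right)} = \frac{1}{3} \cdot \frac{481}{5} = \frac{481}{15}$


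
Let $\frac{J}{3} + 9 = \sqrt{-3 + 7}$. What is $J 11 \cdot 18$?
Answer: $-4158$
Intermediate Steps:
$J = -21$ ($J = -27 + 3 \sqrt{-3 + 7} = -27 + 3 \sqrt{4} = -27 + 3 \cdot 2 = -27 + 6 = -21$)
$J 11 \cdot 18 = \left(-21\right) 11 \cdot 18 = \left(-231\right) 18 = -4158$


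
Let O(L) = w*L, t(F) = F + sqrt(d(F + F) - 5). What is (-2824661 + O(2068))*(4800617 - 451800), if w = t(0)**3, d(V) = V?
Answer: -12283933776037 - 44966767780*I*sqrt(5) ≈ -1.2284e+13 - 1.0055e+11*I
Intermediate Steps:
t(F) = F + sqrt(-5 + 2*F) (t(F) = F + sqrt((F + F) - 5) = F + sqrt(2*F - 5) = F + sqrt(-5 + 2*F))
w = -5*I*sqrt(5) (w = (0 + sqrt(-5 + 2*0))**3 = (0 + sqrt(-5 + 0))**3 = (0 + sqrt(-5))**3 = (0 + I*sqrt(5))**3 = (I*sqrt(5))**3 = -5*I*sqrt(5) ≈ -11.18*I)
O(L) = -5*I*L*sqrt(5) (O(L) = (-5*I*sqrt(5))*L = -5*I*L*sqrt(5))
(-2824661 + O(2068))*(4800617 - 451800) = (-2824661 - 5*I*2068*sqrt(5))*(4800617 - 451800) = (-2824661 - 10340*I*sqrt(5))*4348817 = -12283933776037 - 44966767780*I*sqrt(5)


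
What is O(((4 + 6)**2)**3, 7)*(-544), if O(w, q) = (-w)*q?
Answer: 3808000000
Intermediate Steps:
O(w, q) = -q*w
O(((4 + 6)**2)**3, 7)*(-544) = -1*7*((4 + 6)**2)**3*(-544) = -1*7*(10**2)**3*(-544) = -1*7*100**3*(-544) = -1*7*1000000*(-544) = -7000000*(-544) = 3808000000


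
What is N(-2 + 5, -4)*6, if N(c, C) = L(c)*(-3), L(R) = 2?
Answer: -36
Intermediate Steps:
N(c, C) = -6 (N(c, C) = 2*(-3) = -6)
N(-2 + 5, -4)*6 = -6*6 = -36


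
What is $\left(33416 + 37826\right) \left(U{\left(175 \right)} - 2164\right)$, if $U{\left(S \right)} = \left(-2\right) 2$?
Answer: $-154452656$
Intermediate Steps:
$U{\left(S \right)} = -4$
$\left(33416 + 37826\right) \left(U{\left(175 \right)} - 2164\right) = \left(33416 + 37826\right) \left(-4 - 2164\right) = 71242 \left(-2168\right) = -154452656$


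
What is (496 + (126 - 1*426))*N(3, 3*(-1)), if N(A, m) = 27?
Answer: 5292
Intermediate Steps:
(496 + (126 - 1*426))*N(3, 3*(-1)) = (496 + (126 - 1*426))*27 = (496 + (126 - 426))*27 = (496 - 300)*27 = 196*27 = 5292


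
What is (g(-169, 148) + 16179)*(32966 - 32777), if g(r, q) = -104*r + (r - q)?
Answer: 6319782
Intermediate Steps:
g(r, q) = -q - 103*r
(g(-169, 148) + 16179)*(32966 - 32777) = ((-1*148 - 103*(-169)) + 16179)*(32966 - 32777) = ((-148 + 17407) + 16179)*189 = (17259 + 16179)*189 = 33438*189 = 6319782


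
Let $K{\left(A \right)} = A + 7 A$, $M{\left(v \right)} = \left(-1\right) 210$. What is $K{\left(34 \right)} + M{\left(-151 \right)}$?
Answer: $62$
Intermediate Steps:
$M{\left(v \right)} = -210$
$K{\left(A \right)} = 8 A$
$K{\left(34 \right)} + M{\left(-151 \right)} = 8 \cdot 34 - 210 = 272 - 210 = 62$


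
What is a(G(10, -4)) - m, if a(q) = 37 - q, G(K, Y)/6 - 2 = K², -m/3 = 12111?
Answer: 35758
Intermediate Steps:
m = -36333 (m = -3*12111 = -36333)
G(K, Y) = 12 + 6*K²
a(G(10, -4)) - m = (37 - (12 + 6*10²)) - 1*(-36333) = (37 - (12 + 6*100)) + 36333 = (37 - (12 + 600)) + 36333 = (37 - 1*612) + 36333 = (37 - 612) + 36333 = -575 + 36333 = 35758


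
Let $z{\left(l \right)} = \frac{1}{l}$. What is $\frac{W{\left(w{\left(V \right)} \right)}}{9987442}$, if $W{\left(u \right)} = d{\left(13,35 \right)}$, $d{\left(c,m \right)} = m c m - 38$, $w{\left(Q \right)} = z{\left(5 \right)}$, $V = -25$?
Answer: $\frac{15887}{9987442} \approx 0.0015907$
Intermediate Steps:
$w{\left(Q \right)} = \frac{1}{5}$
$d{\left(c,m \right)} = -38 + c m^{2}$ ($d{\left(c,m \right)} = c m m - 38 = c m^{2} - 38 = -38 + c m^{2}$)
$W{\left(u \right)} = 15887$ ($W{\left(u \right)} = -38 + 13 \cdot 35^{2} = -38 + 13 \cdot 1225 = -38 + 15925 = 15887$)
$\frac{W{\left(w{\left(V \right)} \right)}}{9987442} = \frac{15887}{9987442}$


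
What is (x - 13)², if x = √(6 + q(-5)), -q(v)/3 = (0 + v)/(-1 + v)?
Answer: (26 - √14)²/4 ≈ 123.86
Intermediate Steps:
q(v) = -3*v/(-1 + v) (q(v) = -3*(0 + v)/(-1 + v) = -3*v/(-1 + v))
x = √14/2 (x = √(6 - 3*(-5)/(-1 - 5)) = √(6 - 3*(-5)/(-6)) = √(6 - 3*(-5)*(-⅙)) = √(6 - 5/2) = √(7/2) = √14/2 ≈ 1.8708)
(x - 13)² = (√14/2 - 13)² = (-13 + √14/2)²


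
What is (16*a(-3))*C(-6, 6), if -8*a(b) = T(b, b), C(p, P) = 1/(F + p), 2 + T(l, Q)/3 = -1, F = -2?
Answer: -9/4 ≈ -2.2500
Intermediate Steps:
T(l, Q) = -9 (T(l, Q) = -6 + 3*(-1) = -6 - 3 = -9)
C(p, P) = 1/(-2 + p)
a(b) = 9/8 (a(b) = -⅛*(-9) = 9/8)
(16*a(-3))*C(-6, 6) = (16*(9/8))/(-2 - 6) = 18/(-8) = 18*(-⅛) = -9/4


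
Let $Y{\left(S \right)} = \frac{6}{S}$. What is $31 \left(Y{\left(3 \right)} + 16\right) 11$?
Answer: $6138$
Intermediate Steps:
$31 \left(Y{\left(3 \right)} + 16\right) 11 = 31 \left(\frac{6}{3} + 16\right) 11 = 31 \left(6 \cdot \frac{1}{3} + 16\right) 11 = 31 \left(2 + 16\right) 11 = 31 \cdot 18 \cdot 11 = 558 \cdot 11 = 6138$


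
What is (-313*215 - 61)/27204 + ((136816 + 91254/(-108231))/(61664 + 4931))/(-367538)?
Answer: -2478222607065356824/1000911805943204245 ≈ -2.4760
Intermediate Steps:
(-313*215 - 61)/27204 + ((136816 + 91254/(-108231))/(61664 + 4931))/(-367538) = (-67295 - 61)*(1/27204) + ((136816 + 91254*(-1/108231))/66595)*(-1/367538) = -67356*1/27204 + ((136816 - 30418/36077)*(1/66595))*(-1/367538) = -5613/2267 + ((4935880414/36077)*(1/66595))*(-1/367538) = -5613/2267 + (4935880414/2402547815)*(-1/367538) = -5613/2267 - 2467940207/441513809414735 = -2478222607065356824/1000911805943204245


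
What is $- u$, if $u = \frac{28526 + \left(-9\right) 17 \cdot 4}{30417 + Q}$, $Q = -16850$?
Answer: $- \frac{27914}{13567} \approx -2.0575$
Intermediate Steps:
$u = \frac{27914}{13567}$ ($u = \frac{28526 + \left(-9\right) 17 \cdot 4}{30417 - 16850} = \frac{28526 - 612}{13567} = \left(28526 - 612\right) \frac{1}{13567} = 27914 \cdot \frac{1}{13567} = \frac{27914}{13567} \approx 2.0575$)
$- u = \left(-1\right) \frac{27914}{13567} = - \frac{27914}{13567}$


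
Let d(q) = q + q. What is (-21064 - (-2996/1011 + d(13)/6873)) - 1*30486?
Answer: -119393306476/2316201 ≈ -51547.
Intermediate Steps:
d(q) = 2*q
(-21064 - (-2996/1011 + d(13)/6873)) - 1*30486 = (-21064 - (-2996/1011 + (2*13)/6873)) - 1*30486 = (-21064 - (-2996*1/1011 + 26*(1/6873))) - 30486 = (-21064 - (-2996/1011 + 26/6873)) - 30486 = (-21064 - 1*(-6855074/2316201)) - 30486 = (-21064 + 6855074/2316201) - 30486 = -48781602790/2316201 - 30486 = -119393306476/2316201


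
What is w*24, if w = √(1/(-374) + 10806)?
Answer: 12*√1511499682/187 ≈ 2494.8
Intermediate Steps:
w = √1511499682/374 (w = √(-1/374 + 10806) = √(4041443/374) = √1511499682/374 ≈ 103.95)
w*24 = (√1511499682/374)*24 = 12*√1511499682/187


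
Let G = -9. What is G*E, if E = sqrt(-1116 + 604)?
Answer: -144*I*sqrt(2) ≈ -203.65*I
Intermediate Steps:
E = 16*I*sqrt(2) (E = sqrt(-512) = 16*I*sqrt(2) ≈ 22.627*I)
G*E = -144*I*sqrt(2)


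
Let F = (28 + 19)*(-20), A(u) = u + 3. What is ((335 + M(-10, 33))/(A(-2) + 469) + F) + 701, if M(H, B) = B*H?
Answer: -22465/94 ≈ -238.99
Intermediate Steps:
A(u) = 3 + u
F = -940 (F = 47*(-20) = -940)
((335 + M(-10, 33))/(A(-2) + 469) + F) + 701 = ((335 + 33*(-10))/((3 - 2) + 469) - 940) + 701 = ((335 - 330)/(1 + 469) - 940) + 701 = (5/470 - 940) + 701 = (5*(1/470) - 940) + 701 = (1/94 - 940) + 701 = -88359/94 + 701 = -22465/94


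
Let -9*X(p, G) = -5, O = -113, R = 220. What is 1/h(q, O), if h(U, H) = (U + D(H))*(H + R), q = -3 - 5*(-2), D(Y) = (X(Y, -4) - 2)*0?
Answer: 1/749 ≈ 0.0013351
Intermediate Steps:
X(p, G) = 5/9 (X(p, G) = -1/9*(-5) = 5/9)
D(Y) = 0 (D(Y) = (5/9 - 2)*0 = -13/9*0 = 0)
q = 7 (q = -3 + 10 = 7)
h(U, H) = U*(220 + H) (h(U, H) = (U + 0)*(H + 220) = U*(220 + H))
1/h(q, O) = 1/(7*(220 - 113)) = 1/(7*107) = 1/749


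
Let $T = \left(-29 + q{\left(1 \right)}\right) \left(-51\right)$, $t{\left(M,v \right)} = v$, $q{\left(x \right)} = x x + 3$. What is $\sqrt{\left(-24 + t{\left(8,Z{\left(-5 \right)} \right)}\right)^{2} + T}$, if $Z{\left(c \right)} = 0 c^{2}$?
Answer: $\sqrt{1851} \approx 43.023$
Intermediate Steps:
$q{\left(x \right)} = 3 + x^{2}$ ($q{\left(x \right)} = x^{2} + 3 = 3 + x^{2}$)
$Z{\left(c \right)} = 0$
$T = 1275$ ($T = \left(-29 + \left(3 + 1^{2}\right)\right) \left(-51\right) = \left(-29 + \left(3 + 1\right)\right) \left(-51\right) = \left(-29 + 4\right) \left(-51\right) = \left(-25\right) \left(-51\right) = 1275$)
$\sqrt{\left(-24 + t{\left(8,Z{\left(-5 \right)} \right)}\right)^{2} + T} = \sqrt{\left(-24 + 0\right)^{2} + 1275} = \sqrt{\left(-24\right)^{2} + 1275} = \sqrt{576 + 1275} = \sqrt{1851}$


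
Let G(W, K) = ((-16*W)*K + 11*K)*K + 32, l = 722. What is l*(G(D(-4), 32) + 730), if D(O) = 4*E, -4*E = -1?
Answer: -3146476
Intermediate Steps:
E = 1/4 (E = -1/4*(-1) = 1/4 ≈ 0.25000)
D(O) = 1 (D(O) = 4*(1/4) = 1)
G(W, K) = 32 + K*(11*K - 16*K*W) (G(W, K) = (-16*K*W + 11*K)*K + 32 = (11*K - 16*K*W)*K + 32 = K*(11*K - 16*K*W) + 32 = 32 + K*(11*K - 16*K*W))
l*(G(D(-4), 32) + 730) = 722*((32 + 11*32**2 - 16*1*32**2) + 730) = 722*((32 + 11*1024 - 16*1*1024) + 730) = 722*((32 + 11264 - 16384) + 730) = 722*(-5088 + 730) = 722*(-4358) = -3146476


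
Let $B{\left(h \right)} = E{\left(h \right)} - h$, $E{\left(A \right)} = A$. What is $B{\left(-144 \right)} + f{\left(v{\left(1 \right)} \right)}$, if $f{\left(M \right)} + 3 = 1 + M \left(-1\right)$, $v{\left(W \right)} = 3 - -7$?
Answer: $-12$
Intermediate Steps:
$v{\left(W \right)} = 10$ ($v{\left(W \right)} = 3 + 7 = 10$)
$f{\left(M \right)} = -2 - M$ ($f{\left(M \right)} = -3 + \left(1 + M \left(-1\right)\right) = -3 - \left(-1 + M\right) = -2 - M$)
$B{\left(h \right)} = 0$ ($B{\left(h \right)} = h - h = 0$)
$B{\left(-144 \right)} + f{\left(v{\left(1 \right)} \right)} = 0 - 12 = -12$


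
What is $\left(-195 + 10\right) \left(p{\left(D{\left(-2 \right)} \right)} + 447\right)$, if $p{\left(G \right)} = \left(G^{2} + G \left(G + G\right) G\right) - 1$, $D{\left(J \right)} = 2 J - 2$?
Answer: $-9250$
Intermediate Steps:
$D{\left(J \right)} = -2 + 2 J$
$p{\left(G \right)} = -1 + G^{2} + 2 G^{3}$ ($p{\left(G \right)} = \left(G^{2} + G 2 G G\right) - 1 = \left(G^{2} + 2 G^{2} G\right) - 1 = \left(G^{2} + 2 G^{3}\right) - 1 = -1 + G^{2} + 2 G^{3}$)
$\left(-195 + 10\right) \left(p{\left(D{\left(-2 \right)} \right)} + 447\right) = \left(-195 + 10\right) \left(\left(-1 + \left(-2 + 2 \left(-2\right)\right)^{2} + 2 \left(-2 + 2 \left(-2\right)\right)^{3}\right) + 447\right) = - 185 \left(\left(-1 + \left(-2 - 4\right)^{2} + 2 \left(-2 - 4\right)^{3}\right) + 447\right) = - 185 \left(\left(-1 + \left(-6\right)^{2} + 2 \left(-6\right)^{3}\right) + 447\right) = - 185 \left(\left(-1 + 36 + 2 \left(-216\right)\right) + 447\right) = - 185 \left(\left(-1 + 36 - 432\right) + 447\right) = - 185 \left(-397 + 447\right) = \left(-185\right) 50 = -9250$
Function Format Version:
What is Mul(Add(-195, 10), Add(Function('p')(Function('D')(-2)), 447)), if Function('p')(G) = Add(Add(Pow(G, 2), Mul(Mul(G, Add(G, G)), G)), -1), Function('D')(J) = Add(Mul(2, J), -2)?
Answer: -9250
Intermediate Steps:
Function('D')(J) = Add(-2, Mul(2, J))
Function('p')(G) = Add(-1, Pow(G, 2), Mul(2, Pow(G, 3))) (Function('p')(G) = Add(Add(Pow(G, 2), Mul(Mul(G, Mul(2, G)), G)), -1) = Add(Add(Pow(G, 2), Mul(Mul(2, Pow(G, 2)), G)), -1) = Add(Add(Pow(G, 2), Mul(2, Pow(G, 3))), -1) = Add(-1, Pow(G, 2), Mul(2, Pow(G, 3))))
Mul(Add(-195, 10), Add(Function('p')(Function('D')(-2)), 447)) = Mul(Add(-195, 10), Add(Add(-1, Pow(Add(-2, Mul(2, -2)), 2), Mul(2, Pow(Add(-2, Mul(2, -2)), 3))), 447)) = Mul(-185, Add(Add(-1, Pow(Add(-2, -4), 2), Mul(2, Pow(Add(-2, -4), 3))), 447)) = Mul(-185, Add(Add(-1, Pow(-6, 2), Mul(2, Pow(-6, 3))), 447)) = Mul(-185, Add(Add(-1, 36, Mul(2, -216)), 447)) = Mul(-185, Add(Add(-1, 36, -432), 447)) = Mul(-185, Add(-397, 447)) = Mul(-185, 50) = -9250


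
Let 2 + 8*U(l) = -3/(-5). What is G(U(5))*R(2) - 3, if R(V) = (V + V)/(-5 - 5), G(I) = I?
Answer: -293/100 ≈ -2.9300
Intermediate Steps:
U(l) = -7/40 (U(l) = -¼ + (-3/(-5))/8 = -¼ + (-3*(-⅕))/8 = -¼ + (⅛)*(⅗) = -¼ + 3/40 = -7/40)
R(V) = -V/5 (R(V) = (2*V)/(-10) = (2*V)*(-⅒) = -V/5)
G(U(5))*R(2) - 3 = -(-7)*2/200 - 3 = -7/40*(-⅖) - 3 = 7/100 - 3 = -293/100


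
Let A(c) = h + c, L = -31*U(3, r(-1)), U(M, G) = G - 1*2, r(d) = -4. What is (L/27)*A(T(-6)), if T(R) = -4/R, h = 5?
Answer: 1054/27 ≈ 39.037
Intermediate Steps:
U(M, G) = -2 + G (U(M, G) = G - 2 = -2 + G)
L = 186 (L = -31*(-2 - 4) = -31*(-6) = 186)
A(c) = 5 + c
(L/27)*A(T(-6)) = (186/27)*(5 - 4/(-6)) = (186*(1/27))*(5 - 4*(-1/6)) = 62*(5 + 2/3)/9 = (62/9)*(17/3) = 1054/27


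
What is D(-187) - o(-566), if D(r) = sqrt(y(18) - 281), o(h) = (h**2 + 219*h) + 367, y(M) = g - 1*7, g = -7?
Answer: -196769 + I*sqrt(295) ≈ -1.9677e+5 + 17.176*I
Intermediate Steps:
y(M) = -14 (y(M) = -7 - 1*7 = -7 - 7 = -14)
o(h) = 367 + h**2 + 219*h
D(r) = I*sqrt(295) (D(r) = sqrt(-14 - 281) = sqrt(-295) = I*sqrt(295))
D(-187) - o(-566) = I*sqrt(295) - (367 + (-566)**2 + 219*(-566)) = I*sqrt(295) - (367 + 320356 - 123954) = I*sqrt(295) - 1*196769 = I*sqrt(295) - 196769 = -196769 + I*sqrt(295)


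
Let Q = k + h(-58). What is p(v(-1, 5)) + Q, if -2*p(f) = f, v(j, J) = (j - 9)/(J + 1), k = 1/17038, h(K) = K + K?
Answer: -2943313/25557 ≈ -115.17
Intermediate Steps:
h(K) = 2*K
k = 1/17038 ≈ 5.8692e-5
v(j, J) = (-9 + j)/(1 + J)
Q = -1976407/17038 (Q = 1/17038 + 2*(-58) = 1/17038 - 116 = -1976407/17038 ≈ -116.00)
p(f) = -f/2
p(v(-1, 5)) + Q = -(-9 - 1)/(2*(1 + 5)) - 1976407/17038 = -(-10)/(2*6) - 1976407/17038 = -(-10)/12 - 1976407/17038 = -½*(-5/3) - 1976407/17038 = ⅚ - 1976407/17038 = -2943313/25557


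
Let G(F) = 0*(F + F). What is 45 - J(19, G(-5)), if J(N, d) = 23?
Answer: 22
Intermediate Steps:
G(F) = 0 (G(F) = 0*(2*F) = 0)
45 - J(19, G(-5)) = 45 - 1*23 = 45 - 23 = 22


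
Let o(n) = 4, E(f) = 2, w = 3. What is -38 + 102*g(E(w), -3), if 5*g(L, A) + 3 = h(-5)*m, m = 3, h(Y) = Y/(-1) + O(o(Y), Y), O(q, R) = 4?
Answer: 2258/5 ≈ 451.60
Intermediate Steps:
h(Y) = 4 - Y (h(Y) = Y/(-1) + 4 = Y*(-1) + 4 = -Y + 4 = 4 - Y)
g(L, A) = 24/5 (g(L, A) = -⅗ + ((4 - 1*(-5))*3)/5 = -⅗ + ((4 + 5)*3)/5 = -⅗ + (9*3)/5 = -⅗ + (⅕)*27 = -⅗ + 27/5 = 24/5)
-38 + 102*g(E(w), -3) = -38 + 102*(24/5) = -38 + 2448/5 = 2258/5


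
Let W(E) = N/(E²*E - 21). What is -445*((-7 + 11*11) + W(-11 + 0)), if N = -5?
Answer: -68589185/1352 ≈ -50732.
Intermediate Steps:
W(E) = -5/(-21 + E³) (W(E) = -5/(E²*E - 21) = -5/(E³ - 21) = -5/(-21 + E³))
-445*((-7 + 11*11) + W(-11 + 0)) = -445*((-7 + 11*11) - 5/(-21 + (-11 + 0)³)) = -445*((-7 + 121) - 5/(-21 + (-11)³)) = -445*(114 - 5/(-21 - 1331)) = -445*(114 - 5/(-1352)) = -445*(114 - 5*(-1/1352)) = -445*(114 + 5/1352) = -445*154133/1352 = -68589185/1352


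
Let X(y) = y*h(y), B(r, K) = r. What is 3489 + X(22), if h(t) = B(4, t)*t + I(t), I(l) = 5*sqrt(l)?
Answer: 5425 + 110*sqrt(22) ≈ 5940.9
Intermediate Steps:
h(t) = 4*t + 5*sqrt(t)
X(y) = y*(4*y + 5*sqrt(y))
3489 + X(22) = 3489 + 22*(4*22 + 5*sqrt(22)) = 3489 + 22*(88 + 5*sqrt(22)) = 3489 + (1936 + 110*sqrt(22)) = 5425 + 110*sqrt(22)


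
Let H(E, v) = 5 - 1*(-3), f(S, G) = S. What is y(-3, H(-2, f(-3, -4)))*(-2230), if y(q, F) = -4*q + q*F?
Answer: 26760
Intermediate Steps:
H(E, v) = 8 (H(E, v) = 5 + 3 = 8)
y(q, F) = -4*q + F*q
y(-3, H(-2, f(-3, -4)))*(-2230) = -3*(-4 + 8)*(-2230) = -3*4*(-2230) = -12*(-2230) = 26760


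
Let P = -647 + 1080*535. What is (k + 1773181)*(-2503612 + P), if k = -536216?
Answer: -2382962356935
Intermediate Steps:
P = 577153 (P = -647 + 577800 = 577153)
(k + 1773181)*(-2503612 + P) = (-536216 + 1773181)*(-2503612 + 577153) = 1236965*(-1926459) = -2382962356935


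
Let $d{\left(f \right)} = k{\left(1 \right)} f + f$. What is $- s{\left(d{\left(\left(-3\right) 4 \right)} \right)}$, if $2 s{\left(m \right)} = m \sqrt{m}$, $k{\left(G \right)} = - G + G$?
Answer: $12 i \sqrt{3} \approx 20.785 i$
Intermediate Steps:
$k{\left(G \right)} = 0$
$d{\left(f \right)} = f$ ($d{\left(f \right)} = 0 f + f = 0 + f = f$)
$s{\left(m \right)} = \frac{m^{\frac{3}{2}}}{2}$ ($s{\left(m \right)} = \frac{m \sqrt{m}}{2} = \frac{m^{\frac{3}{2}}}{2}$)
$- s{\left(d{\left(\left(-3\right) 4 \right)} \right)} = - \frac{\left(\left(-3\right) 4\right)^{\frac{3}{2}}}{2} = - \frac{\left(-12\right)^{\frac{3}{2}}}{2} = - \frac{\left(-24\right) i \sqrt{3}}{2} = - \left(-12\right) i \sqrt{3} = 12 i \sqrt{3}$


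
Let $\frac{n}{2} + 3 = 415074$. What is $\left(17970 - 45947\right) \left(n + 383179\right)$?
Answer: $-33945081617$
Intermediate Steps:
$n = 830142$ ($n = -6 + 2 \cdot 415074 = -6 + 830148 = 830142$)
$\left(17970 - 45947\right) \left(n + 383179\right) = \left(17970 - 45947\right) \left(830142 + 383179\right) = \left(-27977\right) 1213321 = -33945081617$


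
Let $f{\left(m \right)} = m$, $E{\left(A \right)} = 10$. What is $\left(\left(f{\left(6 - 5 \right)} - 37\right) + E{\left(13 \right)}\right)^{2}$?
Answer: $676$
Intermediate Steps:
$\left(\left(f{\left(6 - 5 \right)} - 37\right) + E{\left(13 \right)}\right)^{2} = \left(\left(\left(6 - 5\right) - 37\right) + 10\right)^{2} = \left(\left(1 - 37\right) + 10\right)^{2} = \left(-36 + 10\right)^{2} = \left(-26\right)^{2} = 676$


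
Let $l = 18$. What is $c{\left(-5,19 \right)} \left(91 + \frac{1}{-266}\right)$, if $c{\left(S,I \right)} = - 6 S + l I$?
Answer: $\frac{4502130}{133} \approx 33851.0$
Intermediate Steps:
$c{\left(S,I \right)} = - 6 S + 18 I$
$c{\left(-5,19 \right)} \left(91 + \frac{1}{-266}\right) = \left(\left(-6\right) \left(-5\right) + 18 \cdot 19\right) \left(91 + \frac{1}{-266}\right) = \left(30 + 342\right) \left(91 - \frac{1}{266}\right) = 372 \cdot \frac{24205}{266} = \frac{4502130}{133}$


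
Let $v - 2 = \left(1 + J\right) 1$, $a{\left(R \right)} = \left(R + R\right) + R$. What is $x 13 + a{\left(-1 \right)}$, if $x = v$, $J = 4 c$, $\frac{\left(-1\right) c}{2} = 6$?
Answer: $-588$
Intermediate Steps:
$c = -12$ ($c = \left(-2\right) 6 = -12$)
$J = -48$ ($J = 4 \left(-12\right) = -48$)
$a{\left(R \right)} = 3 R$ ($a{\left(R \right)} = 2 R + R = 3 R$)
$v = -45$ ($v = 2 + \left(1 - 48\right) 1 = 2 - 47 = -45$)
$x = -45$
$x 13 + a{\left(-1 \right)} = \left(-45\right) 13 + 3 \left(-1\right) = -585 - 3 = -588$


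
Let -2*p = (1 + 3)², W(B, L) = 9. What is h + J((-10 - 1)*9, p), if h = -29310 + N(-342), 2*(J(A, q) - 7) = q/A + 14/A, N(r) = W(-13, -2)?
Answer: -966703/33 ≈ -29294.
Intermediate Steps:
N(r) = 9
p = -8 (p = -(1 + 3)²/2 = -½*4² = -½*16 = -8)
J(A, q) = 7 + 7/A + q/(2*A) (J(A, q) = 7 + (q/A + 14/A)/2 = 7 + (14/A + q/A)/2 = 7 + (7/A + q/(2*A)) = 7 + 7/A + q/(2*A))
h = -29301 (h = -29310 + 9 = -29301)
h + J((-10 - 1)*9, p) = -29301 + (14 - 8 + 14*((-10 - 1)*9))/(2*(((-10 - 1)*9))) = -29301 + (14 - 8 + 14*(-11*9))/(2*((-11*9))) = -29301 + (½)*(14 - 8 + 14*(-99))/(-99) = -29301 + (½)*(-1/99)*(14 - 8 - 1386) = -29301 + (½)*(-1/99)*(-1380) = -29301 + 230/33 = -966703/33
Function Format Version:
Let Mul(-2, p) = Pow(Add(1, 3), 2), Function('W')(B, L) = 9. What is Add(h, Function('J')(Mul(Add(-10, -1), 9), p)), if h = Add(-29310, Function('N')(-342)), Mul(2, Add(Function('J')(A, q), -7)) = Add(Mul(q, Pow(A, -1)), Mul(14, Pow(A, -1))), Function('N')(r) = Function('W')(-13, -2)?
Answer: Rational(-966703, 33) ≈ -29294.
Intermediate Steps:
Function('N')(r) = 9
p = -8 (p = Mul(Rational(-1, 2), Pow(Add(1, 3), 2)) = Mul(Rational(-1, 2), Pow(4, 2)) = Mul(Rational(-1, 2), 16) = -8)
Function('J')(A, q) = Add(7, Mul(7, Pow(A, -1)), Mul(Rational(1, 2), q, Pow(A, -1))) (Function('J')(A, q) = Add(7, Mul(Rational(1, 2), Add(Mul(q, Pow(A, -1)), Mul(14, Pow(A, -1))))) = Add(7, Mul(Rational(1, 2), Add(Mul(14, Pow(A, -1)), Mul(q, Pow(A, -1))))) = Add(7, Add(Mul(7, Pow(A, -1)), Mul(Rational(1, 2), q, Pow(A, -1)))) = Add(7, Mul(7, Pow(A, -1)), Mul(Rational(1, 2), q, Pow(A, -1))))
h = -29301 (h = Add(-29310, 9) = -29301)
Add(h, Function('J')(Mul(Add(-10, -1), 9), p)) = Add(-29301, Mul(Rational(1, 2), Pow(Mul(Add(-10, -1), 9), -1), Add(14, -8, Mul(14, Mul(Add(-10, -1), 9))))) = Add(-29301, Mul(Rational(1, 2), Pow(Mul(-11, 9), -1), Add(14, -8, Mul(14, Mul(-11, 9))))) = Add(-29301, Mul(Rational(1, 2), Pow(-99, -1), Add(14, -8, Mul(14, -99)))) = Add(-29301, Mul(Rational(1, 2), Rational(-1, 99), Add(14, -8, -1386))) = Add(-29301, Mul(Rational(1, 2), Rational(-1, 99), -1380)) = Add(-29301, Rational(230, 33)) = Rational(-966703, 33)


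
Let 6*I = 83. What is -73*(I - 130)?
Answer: 50881/6 ≈ 8480.2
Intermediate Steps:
I = 83/6 (I = (⅙)*83 = 83/6 ≈ 13.833)
-73*(I - 130) = -73*(83/6 - 130) = -73*(-697/6) = 50881/6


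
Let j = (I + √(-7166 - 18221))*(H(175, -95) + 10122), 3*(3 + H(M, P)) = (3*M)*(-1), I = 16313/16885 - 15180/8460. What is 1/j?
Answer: -9699101655/2956509140986003394 - 46844109225*I*√25387/11826036563944013576 ≈ -3.2806e-9 - 6.3113e-7*I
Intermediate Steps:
I = -179252/216435 (I = 16313*(1/16885) - 15180*1/8460 = 1483/1535 - 253/141 = -179252/216435 ≈ -0.82820)
H(M, P) = -3 - M (H(M, P) = -3 + ((3*M)*(-1))/3 = -3 + (-3*M)/3 = -3 - M)
j = -1782481888/216435 + 9944*I*√25387 (j = (-179252/216435 + √(-7166 - 18221))*((-3 - 1*175) + 10122) = (-179252/216435 + √(-25387))*((-3 - 175) + 10122) = (-179252/216435 + I*√25387)*(-178 + 10122) = (-179252/216435 + I*√25387)*9944 = -1782481888/216435 + 9944*I*√25387 ≈ -8235.6 + 1.5844e+6*I)
1/j = 1/(-1782481888/216435 + 9944*I*√25387)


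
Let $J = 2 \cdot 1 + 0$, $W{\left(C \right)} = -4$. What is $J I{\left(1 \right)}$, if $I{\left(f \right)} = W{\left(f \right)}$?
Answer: $-8$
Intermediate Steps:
$I{\left(f \right)} = -4$
$J = 2$ ($J = 2 + 0 = 2$)
$J I{\left(1 \right)} = 2 \left(-4\right) = -8$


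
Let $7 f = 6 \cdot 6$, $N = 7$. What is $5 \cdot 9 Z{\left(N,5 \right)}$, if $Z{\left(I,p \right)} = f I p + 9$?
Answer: $8505$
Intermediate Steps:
$f = \frac{36}{7}$ ($f = \frac{6 \cdot 6}{7} = \frac{1}{7} \cdot 36 = \frac{36}{7} \approx 5.1429$)
$Z{\left(I,p \right)} = 9 + \frac{36 I p}{7}$ ($Z{\left(I,p \right)} = \frac{36 I}{7} p + 9 = \frac{36 I p}{7} + 9 = 9 + \frac{36 I p}{7}$)
$5 \cdot 9 Z{\left(N,5 \right)} = 5 \cdot 9 \left(9 + \frac{36}{7} \cdot 7 \cdot 5\right) = 45 \left(9 + 180\right) = 45 \cdot 189 = 8505$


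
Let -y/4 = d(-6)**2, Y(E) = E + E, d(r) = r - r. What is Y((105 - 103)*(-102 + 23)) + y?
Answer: -316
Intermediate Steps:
d(r) = 0
Y(E) = 2*E
y = 0 (y = -4*0**2 = -4*0 = 0)
Y((105 - 103)*(-102 + 23)) + y = 2*((105 - 103)*(-102 + 23)) + 0 = 2*(2*(-79)) + 0 = 2*(-158) + 0 = -316 + 0 = -316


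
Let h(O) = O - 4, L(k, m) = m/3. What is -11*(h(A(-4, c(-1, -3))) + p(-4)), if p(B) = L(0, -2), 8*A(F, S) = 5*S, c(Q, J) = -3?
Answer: 1727/24 ≈ 71.958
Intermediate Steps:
L(k, m) = m/3 (L(k, m) = m*(⅓) = m/3)
A(F, S) = 5*S/8 (A(F, S) = (5*S)/8 = 5*S/8)
p(B) = -⅔ (p(B) = (⅓)*(-2) = -⅔)
h(O) = -4 + O
-11*(h(A(-4, c(-1, -3))) + p(-4)) = -11*((-4 + (5/8)*(-3)) - ⅔) = -11*((-4 - 15/8) - ⅔) = -11*(-47/8 - ⅔) = -11*(-157/24) = 1727/24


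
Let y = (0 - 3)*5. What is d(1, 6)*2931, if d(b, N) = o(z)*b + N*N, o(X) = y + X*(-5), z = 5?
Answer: -11724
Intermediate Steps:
y = -15 (y = -3*5 = -15)
o(X) = -15 - 5*X (o(X) = -15 + X*(-5) = -15 - 5*X)
d(b, N) = N**2 - 40*b (d(b, N) = (-15 - 5*5)*b + N*N = (-15 - 25)*b + N**2 = -40*b + N**2 = N**2 - 40*b)
d(1, 6)*2931 = (6**2 - 40*1)*2931 = (36 - 40)*2931 = -4*2931 = -11724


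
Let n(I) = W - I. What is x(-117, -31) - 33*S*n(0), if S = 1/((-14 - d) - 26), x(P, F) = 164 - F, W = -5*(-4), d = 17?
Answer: 3925/19 ≈ 206.58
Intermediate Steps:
W = 20
S = -1/57 (S = 1/((-14 - 1*17) - 26) = 1/((-14 - 17) - 26) = 1/(-31 - 26) = 1/(-57) = -1/57 ≈ -0.017544)
n(I) = 20 - I
x(-117, -31) - 33*S*n(0) = (164 - 1*(-31)) - 33*(-1/57)*(20 - 1*0) = (164 + 31) - (-11)*(20 + 0)/19 = 195 - (-11)*20/19 = 195 - 1*(-220/19) = 195 + 220/19 = 3925/19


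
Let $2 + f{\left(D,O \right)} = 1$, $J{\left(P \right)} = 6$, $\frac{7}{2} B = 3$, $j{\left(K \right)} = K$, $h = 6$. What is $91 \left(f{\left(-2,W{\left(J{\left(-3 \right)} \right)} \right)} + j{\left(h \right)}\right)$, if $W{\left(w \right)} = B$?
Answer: $455$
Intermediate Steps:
$B = \frac{6}{7}$ ($B = \frac{2}{7} \cdot 3 = \frac{6}{7} \approx 0.85714$)
$W{\left(w \right)} = \frac{6}{7}$
$f{\left(D,O \right)} = -1$ ($f{\left(D,O \right)} = -2 + 1 = -1$)
$91 \left(f{\left(-2,W{\left(J{\left(-3 \right)} \right)} \right)} + j{\left(h \right)}\right) = 91 \left(-1 + 6\right) = 91 \cdot 5 = 455$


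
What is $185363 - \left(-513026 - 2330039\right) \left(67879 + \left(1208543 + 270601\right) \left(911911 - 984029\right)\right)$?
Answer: $-303277815332615982$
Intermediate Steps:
$185363 - \left(-513026 - 2330039\right) \left(67879 + \left(1208543 + 270601\right) \left(911911 - 984029\right)\right) = 185363 - - 2843065 \left(67879 + 1479144 \left(-72118\right)\right) = 185363 - - 2843065 \left(67879 - 106672906992\right) = 185363 - \left(-2843065\right) \left(-106672839113\right) = 185363 - 303277815332801345 = -303277815332615982$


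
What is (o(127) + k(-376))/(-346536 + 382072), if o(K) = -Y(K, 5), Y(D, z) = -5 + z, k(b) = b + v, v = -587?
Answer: -963/35536 ≈ -0.027099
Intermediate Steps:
k(b) = -587 + b (k(b) = b - 587 = -587 + b)
o(K) = 0 (o(K) = -(-5 + 5) = -1*0 = 0)
(o(127) + k(-376))/(-346536 + 382072) = (0 + (-587 - 376))/(-346536 + 382072) = (0 - 963)/35536 = -963*1/35536 = -963/35536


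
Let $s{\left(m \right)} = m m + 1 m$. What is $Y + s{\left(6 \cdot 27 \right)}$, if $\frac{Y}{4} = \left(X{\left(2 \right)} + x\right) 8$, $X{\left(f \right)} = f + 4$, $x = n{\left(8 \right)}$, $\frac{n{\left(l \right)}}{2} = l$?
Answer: $27110$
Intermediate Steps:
$n{\left(l \right)} = 2 l$
$x = 16$ ($x = 2 \cdot 8 = 16$)
$X{\left(f \right)} = 4 + f$
$s{\left(m \right)} = m + m^{2}$ ($s{\left(m \right)} = m^{2} + m = m + m^{2}$)
$Y = 704$ ($Y = 4 \left(\left(4 + 2\right) + 16\right) 8 = 4 \left(6 + 16\right) 8 = 4 \cdot 22 \cdot 8 = 4 \cdot 176 = 704$)
$Y + s{\left(6 \cdot 27 \right)} = 704 + 6 \cdot 27 \left(1 + 6 \cdot 27\right) = 704 + 162 \left(1 + 162\right) = 704 + 162 \cdot 163 = 704 + 26406 = 27110$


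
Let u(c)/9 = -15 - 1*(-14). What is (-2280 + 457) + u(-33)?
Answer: -1832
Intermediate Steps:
u(c) = -9 (u(c) = 9*(-15 - 1*(-14)) = 9*(-15 + 14) = 9*(-1) = -9)
(-2280 + 457) + u(-33) = (-2280 + 457) - 9 = -1823 - 9 = -1832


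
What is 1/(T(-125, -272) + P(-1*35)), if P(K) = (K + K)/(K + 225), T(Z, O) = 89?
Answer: 19/1684 ≈ 0.011283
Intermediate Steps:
P(K) = 2*K/(225 + K) (P(K) = (2*K)/(225 + K) = 2*K/(225 + K))
1/(T(-125, -272) + P(-1*35)) = 1/(89 + 2*(-1*35)/(225 - 1*35)) = 1/(89 + 2*(-35)/(225 - 35)) = 1/(89 + 2*(-35)/190) = 1/(89 + 2*(-35)*(1/190)) = 1/(89 - 7/19) = 1/(1684/19) = 19/1684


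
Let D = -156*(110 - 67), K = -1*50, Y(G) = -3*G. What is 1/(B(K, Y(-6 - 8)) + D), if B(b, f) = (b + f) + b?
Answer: -1/6766 ≈ -0.00014780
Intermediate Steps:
K = -50
B(b, f) = f + 2*b
D = -6708 (D = -156*43 = -6708)
1/(B(K, Y(-6 - 8)) + D) = 1/((-3*(-6 - 8) + 2*(-50)) - 6708) = 1/((-3*(-14) - 100) - 6708) = 1/((42 - 100) - 6708) = 1/(-58 - 6708) = 1/(-6766) = -1/6766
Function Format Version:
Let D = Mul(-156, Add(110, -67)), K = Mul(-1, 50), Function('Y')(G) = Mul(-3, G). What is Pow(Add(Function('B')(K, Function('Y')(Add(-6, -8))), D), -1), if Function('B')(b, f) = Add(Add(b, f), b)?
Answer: Rational(-1, 6766) ≈ -0.00014780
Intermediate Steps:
K = -50
Function('B')(b, f) = Add(f, Mul(2, b))
D = -6708 (D = Mul(-156, 43) = -6708)
Pow(Add(Function('B')(K, Function('Y')(Add(-6, -8))), D), -1) = Pow(Add(Add(Mul(-3, Add(-6, -8)), Mul(2, -50)), -6708), -1) = Pow(Add(Add(Mul(-3, -14), -100), -6708), -1) = Pow(Add(Add(42, -100), -6708), -1) = Pow(Add(-58, -6708), -1) = Pow(-6766, -1) = Rational(-1, 6766)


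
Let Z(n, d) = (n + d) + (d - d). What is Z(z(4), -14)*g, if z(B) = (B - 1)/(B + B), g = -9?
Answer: 981/8 ≈ 122.63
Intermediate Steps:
z(B) = (-1 + B)/(2*B) (z(B) = (-1 + B)/((2*B)) = (-1 + B)*(1/(2*B)) = (-1 + B)/(2*B))
Z(n, d) = d + n (Z(n, d) = (d + n) + 0 = d + n)
Z(z(4), -14)*g = (-14 + (1/2)*(-1 + 4)/4)*(-9) = (-14 + (1/2)*(1/4)*3)*(-9) = (-14 + 3/8)*(-9) = -109/8*(-9) = 981/8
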